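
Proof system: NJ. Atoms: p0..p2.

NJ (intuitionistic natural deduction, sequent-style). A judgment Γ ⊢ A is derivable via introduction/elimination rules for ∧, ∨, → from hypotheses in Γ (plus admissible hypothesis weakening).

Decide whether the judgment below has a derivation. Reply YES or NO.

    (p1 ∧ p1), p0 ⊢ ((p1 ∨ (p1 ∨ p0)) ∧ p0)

Derivation (root first):
[∧I] (p1 ∧ p1), p0 ⊢ ((p1 ∨ (p1 ∨ p0)) ∧ p0)
  [∨I₂] p0 ⊢ (p1 ∨ (p1 ∨ p0))
    [∨I₂] p0 ⊢ (p1 ∨ p0)
      [Ax] p0 ⊢ p0
  [Wk] p0, (p1 ∧ p1) ⊢ p0
    [Ax] p0 ⊢ p0

Result: YES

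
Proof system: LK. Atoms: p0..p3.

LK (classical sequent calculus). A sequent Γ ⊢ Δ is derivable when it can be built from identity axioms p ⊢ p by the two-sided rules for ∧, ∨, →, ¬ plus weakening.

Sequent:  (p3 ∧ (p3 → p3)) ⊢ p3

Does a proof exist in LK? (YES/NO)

Derivation trace:
[∧L] (p3 ∧ (p3 → p3)) ⊢ p3
  [→L] p3, (p3 → p3) ⊢ p3
    [Ax] p3 ⊢ p3
    [Ax] p3 ⊢ p3

Result: YES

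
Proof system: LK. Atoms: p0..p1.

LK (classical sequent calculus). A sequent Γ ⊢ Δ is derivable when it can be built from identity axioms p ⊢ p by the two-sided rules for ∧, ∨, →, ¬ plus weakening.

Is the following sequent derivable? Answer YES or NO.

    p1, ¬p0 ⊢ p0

Search for a countermodel by truth-table:
  v=00: Γ:[p1=F, ¬p0=T] Δ:[p0=F] refutes=False
  v=01: Γ:[p1=T, ¬p0=T] Δ:[p0=F] refutes=True  ← countermodel

Result: NO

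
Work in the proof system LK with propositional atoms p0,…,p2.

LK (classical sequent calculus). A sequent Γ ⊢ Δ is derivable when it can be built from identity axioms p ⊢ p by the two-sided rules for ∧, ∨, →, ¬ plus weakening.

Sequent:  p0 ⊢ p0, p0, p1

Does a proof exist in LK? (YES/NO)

Derivation (root first):
[WR] p0 ⊢ p0, p0, p1
  [WR] p0 ⊢ p0, p0
    [Ax] p0 ⊢ p0

Result: YES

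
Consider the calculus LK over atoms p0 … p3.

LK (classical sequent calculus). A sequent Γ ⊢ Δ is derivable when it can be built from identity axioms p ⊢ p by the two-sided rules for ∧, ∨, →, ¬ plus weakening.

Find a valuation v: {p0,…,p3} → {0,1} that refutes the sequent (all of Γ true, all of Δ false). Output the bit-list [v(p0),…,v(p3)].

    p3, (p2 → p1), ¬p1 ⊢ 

Search for a countermodel by truth-table:
  v=0000: Γ:[p3=F, (p2 → p1)=T, ¬p1=T] Δ:[] refutes=False
  v=0001: Γ:[p3=T, (p2 → p1)=T, ¬p1=T] Δ:[] refutes=True  ← countermodel

Result: [0, 0, 0, 1]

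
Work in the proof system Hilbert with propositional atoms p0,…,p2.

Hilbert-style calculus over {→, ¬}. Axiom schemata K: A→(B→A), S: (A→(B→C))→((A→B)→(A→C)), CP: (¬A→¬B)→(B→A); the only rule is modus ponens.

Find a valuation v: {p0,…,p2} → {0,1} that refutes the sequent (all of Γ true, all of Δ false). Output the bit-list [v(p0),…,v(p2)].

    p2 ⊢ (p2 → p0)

Truth-table refutation:
  v=000: Γ:[p2=F] Δ:[(p2 → p0)=T] refutes=False
  v=001: Γ:[p2=T] Δ:[(p2 → p0)=F] refutes=True  ← countermodel

Result: [0, 0, 1]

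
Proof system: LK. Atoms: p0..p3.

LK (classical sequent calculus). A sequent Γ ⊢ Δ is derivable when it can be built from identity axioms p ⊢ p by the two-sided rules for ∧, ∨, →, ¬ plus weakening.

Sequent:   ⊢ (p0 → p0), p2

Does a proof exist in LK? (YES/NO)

Proof tree:
[WR]  ⊢ (p0 → p0), p2
  [→R]  ⊢ (p0 → p0)
    [Ax] p0 ⊢ p0

Result: YES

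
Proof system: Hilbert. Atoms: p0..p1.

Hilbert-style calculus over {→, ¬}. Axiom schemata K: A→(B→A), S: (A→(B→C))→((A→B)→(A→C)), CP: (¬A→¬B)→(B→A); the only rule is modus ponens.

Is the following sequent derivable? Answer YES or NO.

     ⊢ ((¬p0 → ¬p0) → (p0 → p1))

Search for a countermodel by truth-table:
  v=00: Γ:[] Δ:[((¬p0 → ¬p0) → (p0 → p1))=T] refutes=False
  v=01: Γ:[] Δ:[((¬p0 → ¬p0) → (p0 → p1))=T] refutes=False
  v=10: Γ:[] Δ:[((¬p0 → ¬p0) → (p0 → p1))=F] refutes=True  ← countermodel

Result: NO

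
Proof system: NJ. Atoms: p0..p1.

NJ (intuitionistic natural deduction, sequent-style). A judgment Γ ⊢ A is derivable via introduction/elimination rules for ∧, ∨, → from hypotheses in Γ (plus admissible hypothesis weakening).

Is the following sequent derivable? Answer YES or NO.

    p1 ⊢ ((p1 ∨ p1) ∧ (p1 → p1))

Derivation (root first):
[∧I] p1 ⊢ ((p1 ∨ p1) ∧ (p1 → p1))
  [∨I₁] p1 ⊢ (p1 ∨ p1)
    [Ax] p1 ⊢ p1
  [→I]  ⊢ (p1 → p1)
    [Ax] p1 ⊢ p1

Result: YES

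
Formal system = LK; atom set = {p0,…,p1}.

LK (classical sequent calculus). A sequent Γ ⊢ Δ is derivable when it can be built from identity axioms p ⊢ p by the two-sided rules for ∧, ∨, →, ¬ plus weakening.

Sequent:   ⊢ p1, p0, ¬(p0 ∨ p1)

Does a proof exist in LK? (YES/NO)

Derivation (root first):
[¬R]  ⊢ p1, p0, ¬(p0 ∨ p1)
  [∨L] (p0 ∨ p1) ⊢ p1, p0
    [Ax] p0 ⊢ p0
    [WR] p1 ⊢ p1, p0
      [Ax] p1 ⊢ p1

Result: YES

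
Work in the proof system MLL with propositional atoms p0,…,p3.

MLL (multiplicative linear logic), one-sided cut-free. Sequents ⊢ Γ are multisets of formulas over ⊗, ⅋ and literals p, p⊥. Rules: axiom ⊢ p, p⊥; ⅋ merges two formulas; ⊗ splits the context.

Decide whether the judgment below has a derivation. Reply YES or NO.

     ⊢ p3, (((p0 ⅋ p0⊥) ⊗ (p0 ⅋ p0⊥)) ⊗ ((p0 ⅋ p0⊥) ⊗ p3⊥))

Proof tree:
[⊗]  ⊢ p3, (((p0 ⅋ p0⊥) ⊗ (p0 ⅋ p0⊥)) ⊗ ((p0 ⅋ p0⊥) ⊗ p3⊥))
  [⊗]  ⊢ ((p0 ⅋ p0⊥) ⊗ (p0 ⅋ p0⊥))
    [⅋]  ⊢ (p0 ⅋ p0⊥)
      [Ax]  ⊢ p0, p0⊥
    [⅋]  ⊢ (p0 ⅋ p0⊥)
      [Ax]  ⊢ p0, p0⊥
  [⊗]  ⊢ p3, ((p0 ⅋ p0⊥) ⊗ p3⊥)
    [⅋]  ⊢ (p0 ⅋ p0⊥)
      [Ax]  ⊢ p0, p0⊥
    [Ax]  ⊢ p3, p3⊥

Result: YES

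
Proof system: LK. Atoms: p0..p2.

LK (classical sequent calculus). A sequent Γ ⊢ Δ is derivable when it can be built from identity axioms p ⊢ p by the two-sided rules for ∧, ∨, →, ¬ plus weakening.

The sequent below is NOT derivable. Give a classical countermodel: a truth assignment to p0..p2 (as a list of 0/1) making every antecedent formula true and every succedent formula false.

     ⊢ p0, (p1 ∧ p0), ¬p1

Enumerate valuations to refute Γ ⊢ Δ:
  v=000: Γ:[] Δ:[p0=F, (p1 ∧ p0)=F, ¬p1=T] refutes=False
  v=001: Γ:[] Δ:[p0=F, (p1 ∧ p0)=F, ¬p1=T] refutes=False
  v=010: Γ:[] Δ:[p0=F, (p1 ∧ p0)=F, ¬p1=F] refutes=True  ← countermodel

Result: [0, 1, 0]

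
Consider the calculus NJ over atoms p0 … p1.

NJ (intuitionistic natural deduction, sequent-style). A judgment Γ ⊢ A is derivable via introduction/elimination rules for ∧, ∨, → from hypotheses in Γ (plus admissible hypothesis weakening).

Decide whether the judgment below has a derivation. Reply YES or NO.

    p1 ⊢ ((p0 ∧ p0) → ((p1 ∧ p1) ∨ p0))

Proof tree:
[→I] p1 ⊢ ((p0 ∧ p0) → ((p1 ∧ p1) ∨ p0))
  [Wk] p1, (p0 ∧ p0) ⊢ ((p1 ∧ p1) ∨ p0)
    [∨I₁] p1 ⊢ ((p1 ∧ p1) ∨ p0)
      [∧I] p1 ⊢ (p1 ∧ p1)
        [Ax] p1 ⊢ p1
        [Ax] p1 ⊢ p1

Result: YES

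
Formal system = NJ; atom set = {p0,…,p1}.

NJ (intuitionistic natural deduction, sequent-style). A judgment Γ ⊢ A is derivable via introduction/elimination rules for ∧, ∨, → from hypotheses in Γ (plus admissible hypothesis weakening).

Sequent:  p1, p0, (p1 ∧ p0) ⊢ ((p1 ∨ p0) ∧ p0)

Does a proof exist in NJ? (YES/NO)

Derivation trace:
[Wk] p1, p0, (p1 ∧ p0) ⊢ ((p1 ∨ p0) ∧ p0)
  [∧I] p1, p0 ⊢ ((p1 ∨ p0) ∧ p0)
    [∨I₁] p1 ⊢ (p1 ∨ p0)
      [Ax] p1 ⊢ p1
    [Ax] p0 ⊢ p0

Result: YES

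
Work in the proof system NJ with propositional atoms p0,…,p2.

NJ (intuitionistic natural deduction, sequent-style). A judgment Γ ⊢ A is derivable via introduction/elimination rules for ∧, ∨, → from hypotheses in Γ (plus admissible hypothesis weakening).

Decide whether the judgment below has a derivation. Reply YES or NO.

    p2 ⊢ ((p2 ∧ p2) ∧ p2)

Derivation (root first):
[∧I] p2 ⊢ ((p2 ∧ p2) ∧ p2)
  [∧I] p2 ⊢ (p2 ∧ p2)
    [Ax] p2 ⊢ p2
    [Ax] p2 ⊢ p2
  [Ax] p2 ⊢ p2

Result: YES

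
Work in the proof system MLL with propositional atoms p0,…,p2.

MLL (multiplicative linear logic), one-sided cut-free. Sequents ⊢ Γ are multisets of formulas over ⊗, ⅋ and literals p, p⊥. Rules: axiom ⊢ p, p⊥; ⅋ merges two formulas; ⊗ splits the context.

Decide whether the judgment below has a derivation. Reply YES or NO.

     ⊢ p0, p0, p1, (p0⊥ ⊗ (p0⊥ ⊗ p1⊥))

Proof tree:
[⊗]  ⊢ p0, p0, p1, (p0⊥ ⊗ (p0⊥ ⊗ p1⊥))
  [Ax]  ⊢ p0, p0⊥
  [⊗]  ⊢ p0, p1, (p0⊥ ⊗ p1⊥)
    [Ax]  ⊢ p0, p0⊥
    [Ax]  ⊢ p1, p1⊥

Result: YES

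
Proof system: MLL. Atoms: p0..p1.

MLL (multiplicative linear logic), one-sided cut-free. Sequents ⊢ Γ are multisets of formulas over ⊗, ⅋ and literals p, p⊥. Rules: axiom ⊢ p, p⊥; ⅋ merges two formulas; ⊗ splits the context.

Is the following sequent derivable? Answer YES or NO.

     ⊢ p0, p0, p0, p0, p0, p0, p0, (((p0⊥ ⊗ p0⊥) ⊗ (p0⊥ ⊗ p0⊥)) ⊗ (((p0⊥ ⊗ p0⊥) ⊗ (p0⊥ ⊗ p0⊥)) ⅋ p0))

Derivation (root first):
[⊗]  ⊢ p0, p0, p0, p0, p0, p0, p0, (((p0⊥ ⊗ p0⊥) ⊗ (p0⊥ ⊗ p0⊥)) ⊗ (((p0⊥ ⊗ p0⊥) ⊗ (p0⊥ ⊗ p0⊥)) ⅋ p0))
  [⊗]  ⊢ p0, p0, p0, p0, ((p0⊥ ⊗ p0⊥) ⊗ (p0⊥ ⊗ p0⊥))
    [⊗]  ⊢ p0, p0, (p0⊥ ⊗ p0⊥)
      [Ax]  ⊢ p0, p0⊥
      [Ax]  ⊢ p0, p0⊥
    [⊗]  ⊢ p0, p0, (p0⊥ ⊗ p0⊥)
      [Ax]  ⊢ p0, p0⊥
      [Ax]  ⊢ p0, p0⊥
  [⅋]  ⊢ p0, p0, p0, (((p0⊥ ⊗ p0⊥) ⊗ (p0⊥ ⊗ p0⊥)) ⅋ p0)
    [⊗]  ⊢ p0, p0, p0, p0, ((p0⊥ ⊗ p0⊥) ⊗ (p0⊥ ⊗ p0⊥))
      [⊗]  ⊢ p0, p0, (p0⊥ ⊗ p0⊥)
        [Ax]  ⊢ p0, p0⊥
        [Ax]  ⊢ p0, p0⊥
      [⊗]  ⊢ p0, p0, (p0⊥ ⊗ p0⊥)
        [Ax]  ⊢ p0, p0⊥
        [Ax]  ⊢ p0, p0⊥

Result: YES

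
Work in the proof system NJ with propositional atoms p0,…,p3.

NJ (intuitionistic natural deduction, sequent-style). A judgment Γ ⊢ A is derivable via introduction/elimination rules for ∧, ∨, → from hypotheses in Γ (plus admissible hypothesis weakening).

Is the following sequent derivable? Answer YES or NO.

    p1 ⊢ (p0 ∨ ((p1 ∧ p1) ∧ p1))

Derivation trace:
[∨I₂] p1 ⊢ (p0 ∨ ((p1 ∧ p1) ∧ p1))
  [∧I] p1 ⊢ ((p1 ∧ p1) ∧ p1)
    [∧I] p1 ⊢ (p1 ∧ p1)
      [Ax] p1 ⊢ p1
      [Ax] p1 ⊢ p1
    [Ax] p1 ⊢ p1

Result: YES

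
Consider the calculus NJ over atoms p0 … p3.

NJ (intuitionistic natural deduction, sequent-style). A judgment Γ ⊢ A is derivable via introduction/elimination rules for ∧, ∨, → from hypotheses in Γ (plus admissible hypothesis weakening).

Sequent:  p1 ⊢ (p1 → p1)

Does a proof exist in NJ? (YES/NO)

Derivation trace:
[→I] p1 ⊢ (p1 → p1)
  [Wk] p1, p1 ⊢ p1
    [Ax] p1 ⊢ p1

Result: YES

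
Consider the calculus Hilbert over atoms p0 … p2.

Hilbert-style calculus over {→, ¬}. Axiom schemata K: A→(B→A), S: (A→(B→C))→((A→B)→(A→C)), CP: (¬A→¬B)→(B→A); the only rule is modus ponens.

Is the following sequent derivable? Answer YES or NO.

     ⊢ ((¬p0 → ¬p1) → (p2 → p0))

Search for a countermodel by truth-table:
  v=000: Γ:[] Δ:[((¬p0 → ¬p1) → (p2 → p0))=T] refutes=False
  v=001: Γ:[] Δ:[((¬p0 → ¬p1) → (p2 → p0))=F] refutes=True  ← countermodel

Result: NO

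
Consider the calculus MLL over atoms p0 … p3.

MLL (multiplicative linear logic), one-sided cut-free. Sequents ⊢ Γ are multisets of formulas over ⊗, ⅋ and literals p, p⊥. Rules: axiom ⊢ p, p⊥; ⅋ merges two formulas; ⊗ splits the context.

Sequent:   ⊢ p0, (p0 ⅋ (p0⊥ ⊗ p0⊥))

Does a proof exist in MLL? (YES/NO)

Derivation trace:
[⅋]  ⊢ p0, (p0 ⅋ (p0⊥ ⊗ p0⊥))
  [⊗]  ⊢ p0, p0, (p0⊥ ⊗ p0⊥)
    [Ax]  ⊢ p0, p0⊥
    [Ax]  ⊢ p0, p0⊥

Result: YES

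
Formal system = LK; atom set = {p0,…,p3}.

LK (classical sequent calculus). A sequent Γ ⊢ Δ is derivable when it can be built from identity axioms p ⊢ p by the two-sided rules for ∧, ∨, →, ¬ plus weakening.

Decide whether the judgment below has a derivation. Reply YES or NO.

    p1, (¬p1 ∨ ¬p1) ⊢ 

Derivation (root first):
[∨L] p1, (¬p1 ∨ ¬p1) ⊢ 
  [¬L] p1, ¬p1 ⊢ 
    [Ax] p1 ⊢ p1
  [¬L] p1, ¬p1 ⊢ 
    [Ax] p1 ⊢ p1

Result: YES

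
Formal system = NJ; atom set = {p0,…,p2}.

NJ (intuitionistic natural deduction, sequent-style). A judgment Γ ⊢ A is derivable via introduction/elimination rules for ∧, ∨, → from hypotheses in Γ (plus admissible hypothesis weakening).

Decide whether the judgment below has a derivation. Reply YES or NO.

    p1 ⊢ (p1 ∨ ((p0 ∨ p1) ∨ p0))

Derivation (root first):
[∨I₂] p1 ⊢ (p1 ∨ ((p0 ∨ p1) ∨ p0))
  [∨I₁] p1 ⊢ ((p0 ∨ p1) ∨ p0)
    [∨I₂] p1 ⊢ (p0 ∨ p1)
      [Ax] p1 ⊢ p1

Result: YES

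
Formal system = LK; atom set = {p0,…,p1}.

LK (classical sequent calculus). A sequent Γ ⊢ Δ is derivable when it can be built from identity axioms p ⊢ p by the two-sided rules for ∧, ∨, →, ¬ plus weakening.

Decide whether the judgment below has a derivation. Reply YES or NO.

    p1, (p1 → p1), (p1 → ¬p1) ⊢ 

Proof tree:
[→L] p1, (p1 → p1), (p1 → ¬p1) ⊢ 
  [→L] p1, (p1 → p1) ⊢ p1
    [Ax] p1 ⊢ p1
    [Ax] p1 ⊢ p1
  [¬L] p1, (p1 → p1), ¬p1 ⊢ 
    [→L] p1, (p1 → p1) ⊢ p1
      [Ax] p1 ⊢ p1
      [Ax] p1 ⊢ p1

Result: YES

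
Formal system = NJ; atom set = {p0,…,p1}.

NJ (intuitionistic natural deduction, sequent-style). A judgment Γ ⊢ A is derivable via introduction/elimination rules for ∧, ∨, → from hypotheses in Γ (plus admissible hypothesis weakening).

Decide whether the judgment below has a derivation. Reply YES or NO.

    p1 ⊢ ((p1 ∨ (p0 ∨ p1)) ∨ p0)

Derivation trace:
[∨I₁] p1 ⊢ ((p1 ∨ (p0 ∨ p1)) ∨ p0)
  [∨I₂] p1 ⊢ (p1 ∨ (p0 ∨ p1))
    [∨I₂] p1 ⊢ (p0 ∨ p1)
      [Ax] p1 ⊢ p1

Result: YES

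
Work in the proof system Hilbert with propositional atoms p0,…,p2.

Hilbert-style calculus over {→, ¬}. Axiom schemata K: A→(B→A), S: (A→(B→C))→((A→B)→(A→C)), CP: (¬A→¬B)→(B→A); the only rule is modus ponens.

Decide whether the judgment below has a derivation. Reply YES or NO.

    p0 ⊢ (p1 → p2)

Search for a countermodel by truth-table:
  v=000: Γ:[p0=F] Δ:[(p1 → p2)=T] refutes=False
  v=001: Γ:[p0=F] Δ:[(p1 → p2)=T] refutes=False
  v=010: Γ:[p0=F] Δ:[(p1 → p2)=F] refutes=False
  v=011: Γ:[p0=F] Δ:[(p1 → p2)=T] refutes=False
  v=100: Γ:[p0=T] Δ:[(p1 → p2)=T] refutes=False
  v=101: Γ:[p0=T] Δ:[(p1 → p2)=T] refutes=False
  v=110: Γ:[p0=T] Δ:[(p1 → p2)=F] refutes=True  ← countermodel

Result: NO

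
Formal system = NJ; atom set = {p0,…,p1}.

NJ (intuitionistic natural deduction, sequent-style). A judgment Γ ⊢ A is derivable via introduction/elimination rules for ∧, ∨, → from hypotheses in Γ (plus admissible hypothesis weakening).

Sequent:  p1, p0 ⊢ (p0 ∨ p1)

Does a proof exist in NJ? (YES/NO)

Derivation trace:
[∨I₂] p1, p0 ⊢ (p0 ∨ p1)
  [Wk] p1, p0 ⊢ p1
    [Ax] p1 ⊢ p1

Result: YES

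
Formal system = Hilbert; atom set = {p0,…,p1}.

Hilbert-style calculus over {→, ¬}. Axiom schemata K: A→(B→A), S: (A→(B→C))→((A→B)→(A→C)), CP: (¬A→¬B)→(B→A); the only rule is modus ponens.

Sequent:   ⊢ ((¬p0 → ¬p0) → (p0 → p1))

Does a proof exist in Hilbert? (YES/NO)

Enumerate valuations to refute Γ ⊢ Δ:
  v=00: Γ:[] Δ:[((¬p0 → ¬p0) → (p0 → p1))=T] refutes=False
  v=01: Γ:[] Δ:[((¬p0 → ¬p0) → (p0 → p1))=T] refutes=False
  v=10: Γ:[] Δ:[((¬p0 → ¬p0) → (p0 → p1))=F] refutes=True  ← countermodel

Result: NO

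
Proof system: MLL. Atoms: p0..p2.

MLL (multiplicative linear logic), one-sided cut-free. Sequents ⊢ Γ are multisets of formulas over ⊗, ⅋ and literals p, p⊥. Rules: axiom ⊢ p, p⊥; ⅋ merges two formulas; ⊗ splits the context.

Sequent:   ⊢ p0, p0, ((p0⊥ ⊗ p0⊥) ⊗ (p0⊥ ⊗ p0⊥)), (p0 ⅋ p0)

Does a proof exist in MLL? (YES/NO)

Derivation trace:
[⅋]  ⊢ p0, p0, ((p0⊥ ⊗ p0⊥) ⊗ (p0⊥ ⊗ p0⊥)), (p0 ⅋ p0)
  [⊗]  ⊢ p0, p0, p0, p0, ((p0⊥ ⊗ p0⊥) ⊗ (p0⊥ ⊗ p0⊥))
    [⊗]  ⊢ p0, p0, (p0⊥ ⊗ p0⊥)
      [Ax]  ⊢ p0, p0⊥
      [Ax]  ⊢ p0, p0⊥
    [⊗]  ⊢ p0, p0, (p0⊥ ⊗ p0⊥)
      [Ax]  ⊢ p0, p0⊥
      [Ax]  ⊢ p0, p0⊥

Result: YES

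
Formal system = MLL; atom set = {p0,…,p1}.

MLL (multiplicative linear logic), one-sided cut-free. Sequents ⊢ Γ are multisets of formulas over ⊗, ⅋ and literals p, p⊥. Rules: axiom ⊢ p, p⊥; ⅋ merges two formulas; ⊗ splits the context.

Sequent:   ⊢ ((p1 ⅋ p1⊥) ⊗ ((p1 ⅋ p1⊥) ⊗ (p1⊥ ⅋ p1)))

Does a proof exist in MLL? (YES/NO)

Derivation trace:
[⊗]  ⊢ ((p1 ⅋ p1⊥) ⊗ ((p1 ⅋ p1⊥) ⊗ (p1⊥ ⅋ p1)))
  [⅋]  ⊢ (p1 ⅋ p1⊥)
    [Ax]  ⊢ p1, p1⊥
  [⊗]  ⊢ ((p1 ⅋ p1⊥) ⊗ (p1⊥ ⅋ p1))
    [⅋]  ⊢ (p1 ⅋ p1⊥)
      [Ax]  ⊢ p1, p1⊥
    [⅋]  ⊢ (p1⊥ ⅋ p1)
      [Ax]  ⊢ p1, p1⊥

Result: YES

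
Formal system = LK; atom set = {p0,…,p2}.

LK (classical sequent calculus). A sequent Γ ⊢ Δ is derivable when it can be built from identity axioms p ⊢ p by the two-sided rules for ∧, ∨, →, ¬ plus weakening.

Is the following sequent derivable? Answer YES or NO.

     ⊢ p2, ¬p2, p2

Derivation (root first):
[WR]  ⊢ p2, ¬p2, p2
  [¬R]  ⊢ p2, ¬p2
    [Ax] p2 ⊢ p2

Result: YES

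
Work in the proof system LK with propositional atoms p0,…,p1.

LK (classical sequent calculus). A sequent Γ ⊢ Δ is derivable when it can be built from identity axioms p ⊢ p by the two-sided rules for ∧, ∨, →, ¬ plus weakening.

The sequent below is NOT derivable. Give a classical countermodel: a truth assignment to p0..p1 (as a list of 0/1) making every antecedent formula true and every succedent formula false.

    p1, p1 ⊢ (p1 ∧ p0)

Search for a countermodel by truth-table:
  v=00: Γ:[p1=F, p1=F] Δ:[(p1 ∧ p0)=F] refutes=False
  v=01: Γ:[p1=T, p1=T] Δ:[(p1 ∧ p0)=F] refutes=True  ← countermodel

Result: [0, 1]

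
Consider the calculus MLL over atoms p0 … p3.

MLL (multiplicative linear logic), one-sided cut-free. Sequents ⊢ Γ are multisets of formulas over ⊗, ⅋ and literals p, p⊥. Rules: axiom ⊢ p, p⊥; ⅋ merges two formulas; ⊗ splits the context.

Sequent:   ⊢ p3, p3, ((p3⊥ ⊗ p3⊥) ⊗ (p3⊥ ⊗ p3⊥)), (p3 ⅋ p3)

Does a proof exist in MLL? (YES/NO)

Derivation (root first):
[⅋]  ⊢ p3, p3, ((p3⊥ ⊗ p3⊥) ⊗ (p3⊥ ⊗ p3⊥)), (p3 ⅋ p3)
  [⊗]  ⊢ p3, p3, p3, p3, ((p3⊥ ⊗ p3⊥) ⊗ (p3⊥ ⊗ p3⊥))
    [⊗]  ⊢ p3, p3, (p3⊥ ⊗ p3⊥)
      [Ax]  ⊢ p3, p3⊥
      [Ax]  ⊢ p3, p3⊥
    [⊗]  ⊢ p3, p3, (p3⊥ ⊗ p3⊥)
      [Ax]  ⊢ p3, p3⊥
      [Ax]  ⊢ p3, p3⊥

Result: YES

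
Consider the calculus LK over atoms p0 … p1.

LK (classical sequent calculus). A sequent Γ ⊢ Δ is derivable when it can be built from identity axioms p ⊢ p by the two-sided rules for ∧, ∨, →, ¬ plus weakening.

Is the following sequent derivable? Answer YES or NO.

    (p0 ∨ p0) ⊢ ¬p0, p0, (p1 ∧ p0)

Derivation trace:
[∧R] (p0 ∨ p0) ⊢ ¬p0, p0, (p1 ∧ p0)
  [WR]  ⊢ p0, ¬p0, p1
    [¬R]  ⊢ p0, ¬p0
      [Ax] p0 ⊢ p0
  [∨L] (p0 ∨ p0) ⊢ p0
    [Ax] p0 ⊢ p0
    [Ax] p0 ⊢ p0

Result: YES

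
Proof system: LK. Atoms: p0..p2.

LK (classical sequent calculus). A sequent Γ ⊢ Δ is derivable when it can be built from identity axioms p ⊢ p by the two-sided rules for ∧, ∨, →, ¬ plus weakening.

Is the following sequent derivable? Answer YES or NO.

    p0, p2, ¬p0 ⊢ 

Proof tree:
[¬L] p0, p2, ¬p0 ⊢ 
  [WL] p0, p2 ⊢ p0
    [Ax] p0 ⊢ p0

Result: YES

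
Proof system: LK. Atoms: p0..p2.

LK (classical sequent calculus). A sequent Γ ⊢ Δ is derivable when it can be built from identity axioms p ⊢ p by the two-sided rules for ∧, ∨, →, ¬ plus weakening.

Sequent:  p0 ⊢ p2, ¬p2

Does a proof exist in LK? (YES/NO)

Derivation trace:
[WL] p0 ⊢ p2, ¬p2
  [¬R]  ⊢ p2, ¬p2
    [Ax] p2 ⊢ p2

Result: YES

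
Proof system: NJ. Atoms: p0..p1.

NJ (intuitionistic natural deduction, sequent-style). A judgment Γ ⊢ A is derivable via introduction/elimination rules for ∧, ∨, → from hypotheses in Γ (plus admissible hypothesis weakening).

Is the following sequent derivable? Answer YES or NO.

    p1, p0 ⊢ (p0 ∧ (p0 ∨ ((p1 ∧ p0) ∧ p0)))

Derivation trace:
[∧I] p1, p0 ⊢ (p0 ∧ (p0 ∨ ((p1 ∧ p0) ∧ p0)))
  [Ax] p0 ⊢ p0
  [∨I₂] p1, p0 ⊢ (p0 ∨ ((p1 ∧ p0) ∧ p0))
    [∧I] p1, p0 ⊢ ((p1 ∧ p0) ∧ p0)
      [∧I] p1, p0 ⊢ (p1 ∧ p0)
        [Ax] p1 ⊢ p1
        [Ax] p0 ⊢ p0
      [Ax] p0 ⊢ p0

Result: YES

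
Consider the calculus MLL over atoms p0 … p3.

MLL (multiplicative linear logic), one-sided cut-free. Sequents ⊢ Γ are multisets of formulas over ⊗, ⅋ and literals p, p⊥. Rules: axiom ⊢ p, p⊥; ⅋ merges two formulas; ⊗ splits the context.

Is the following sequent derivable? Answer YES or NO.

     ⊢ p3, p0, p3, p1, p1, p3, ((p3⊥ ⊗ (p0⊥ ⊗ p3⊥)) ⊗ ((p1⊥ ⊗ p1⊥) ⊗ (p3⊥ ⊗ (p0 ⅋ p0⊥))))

Derivation trace:
[⊗]  ⊢ p3, p0, p3, p1, p1, p3, ((p3⊥ ⊗ (p0⊥ ⊗ p3⊥)) ⊗ ((p1⊥ ⊗ p1⊥) ⊗ (p3⊥ ⊗ (p0 ⅋ p0⊥))))
  [⊗]  ⊢ p3, p0, p3, (p3⊥ ⊗ (p0⊥ ⊗ p3⊥))
    [Ax]  ⊢ p3, p3⊥
    [⊗]  ⊢ p0, p3, (p0⊥ ⊗ p3⊥)
      [Ax]  ⊢ p0, p0⊥
      [Ax]  ⊢ p3, p3⊥
  [⊗]  ⊢ p1, p1, p3, ((p1⊥ ⊗ p1⊥) ⊗ (p3⊥ ⊗ (p0 ⅋ p0⊥)))
    [⊗]  ⊢ p1, p1, (p1⊥ ⊗ p1⊥)
      [Ax]  ⊢ p1, p1⊥
      [Ax]  ⊢ p1, p1⊥
    [⊗]  ⊢ p3, (p3⊥ ⊗ (p0 ⅋ p0⊥))
      [Ax]  ⊢ p3, p3⊥
      [⅋]  ⊢ (p0 ⅋ p0⊥)
        [Ax]  ⊢ p0, p0⊥

Result: YES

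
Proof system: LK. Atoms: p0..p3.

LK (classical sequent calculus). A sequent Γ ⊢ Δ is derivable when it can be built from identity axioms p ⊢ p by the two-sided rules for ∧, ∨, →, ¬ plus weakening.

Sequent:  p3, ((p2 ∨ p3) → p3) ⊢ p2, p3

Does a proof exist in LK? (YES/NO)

Proof tree:
[→L] p3, ((p2 ∨ p3) → p3) ⊢ p2, p3
  [∨R] p3 ⊢ (p2 ∨ p3)
    [WR] p3 ⊢ p3, p2
      [Ax] p3 ⊢ p3
  [WR] p3 ⊢ p3, p2
    [Ax] p3 ⊢ p3

Result: YES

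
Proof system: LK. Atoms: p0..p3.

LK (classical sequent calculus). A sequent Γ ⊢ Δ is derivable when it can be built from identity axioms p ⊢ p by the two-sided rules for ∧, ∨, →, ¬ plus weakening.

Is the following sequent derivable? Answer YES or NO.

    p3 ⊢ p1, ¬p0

Search for a countermodel by truth-table:
  v=0000: Γ:[p3=F] Δ:[p1=F, ¬p0=T] refutes=False
  v=0001: Γ:[p3=T] Δ:[p1=F, ¬p0=T] refutes=False
  v=0010: Γ:[p3=F] Δ:[p1=F, ¬p0=T] refutes=False
  v=0011: Γ:[p3=T] Δ:[p1=F, ¬p0=T] refutes=False
  v=0100: Γ:[p3=F] Δ:[p1=T, ¬p0=T] refutes=False
  v=0101: Γ:[p3=T] Δ:[p1=T, ¬p0=T] refutes=False
  v=0110: Γ:[p3=F] Δ:[p1=T, ¬p0=T] refutes=False
  v=0111: Γ:[p3=T] Δ:[p1=T, ¬p0=T] refutes=False
  v=1000: Γ:[p3=F] Δ:[p1=F, ¬p0=F] refutes=False
  v=1001: Γ:[p3=T] Δ:[p1=F, ¬p0=F] refutes=True  ← countermodel

Result: NO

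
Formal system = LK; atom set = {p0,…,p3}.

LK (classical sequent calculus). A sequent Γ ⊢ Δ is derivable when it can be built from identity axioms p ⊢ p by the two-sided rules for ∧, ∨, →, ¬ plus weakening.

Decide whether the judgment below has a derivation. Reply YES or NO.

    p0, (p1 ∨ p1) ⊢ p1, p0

Proof tree:
[∨L] p0, (p1 ∨ p1) ⊢ p1, p0
  [Ax] p1 ⊢ p1
  [WL] p0, p1 ⊢ p0
    [Ax] p0 ⊢ p0

Result: YES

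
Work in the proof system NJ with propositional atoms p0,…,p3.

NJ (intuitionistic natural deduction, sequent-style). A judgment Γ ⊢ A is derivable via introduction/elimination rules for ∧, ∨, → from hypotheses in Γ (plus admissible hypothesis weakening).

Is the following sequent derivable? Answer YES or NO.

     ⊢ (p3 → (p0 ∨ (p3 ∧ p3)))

Proof tree:
[→I]  ⊢ (p3 → (p0 ∨ (p3 ∧ p3)))
  [∨I₂] p3 ⊢ (p0 ∨ (p3 ∧ p3))
    [∧I] p3 ⊢ (p3 ∧ p3)
      [Ax] p3 ⊢ p3
      [Ax] p3 ⊢ p3

Result: YES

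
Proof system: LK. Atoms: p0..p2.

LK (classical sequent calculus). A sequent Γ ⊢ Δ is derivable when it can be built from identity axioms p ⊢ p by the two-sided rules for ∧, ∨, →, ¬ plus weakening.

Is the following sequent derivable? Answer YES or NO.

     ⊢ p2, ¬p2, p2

Derivation (root first):
[WR]  ⊢ p2, ¬p2, p2
  [¬R]  ⊢ p2, ¬p2
    [Ax] p2 ⊢ p2

Result: YES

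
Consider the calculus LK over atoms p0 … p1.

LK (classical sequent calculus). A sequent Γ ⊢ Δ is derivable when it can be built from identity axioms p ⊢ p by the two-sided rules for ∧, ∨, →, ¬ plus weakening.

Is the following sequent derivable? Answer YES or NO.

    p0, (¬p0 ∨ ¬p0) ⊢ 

Proof tree:
[∨L] p0, (¬p0 ∨ ¬p0) ⊢ 
  [¬L] p0, ¬p0 ⊢ 
    [Ax] p0 ⊢ p0
  [¬L] p0, ¬p0 ⊢ 
    [Ax] p0 ⊢ p0

Result: YES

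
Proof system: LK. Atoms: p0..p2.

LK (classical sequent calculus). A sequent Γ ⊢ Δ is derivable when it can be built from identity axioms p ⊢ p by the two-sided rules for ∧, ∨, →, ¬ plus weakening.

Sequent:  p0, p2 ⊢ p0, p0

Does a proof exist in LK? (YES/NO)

Proof tree:
[WR] p0, p2 ⊢ p0, p0
  [WL] p0, p2 ⊢ p0
    [Ax] p0 ⊢ p0

Result: YES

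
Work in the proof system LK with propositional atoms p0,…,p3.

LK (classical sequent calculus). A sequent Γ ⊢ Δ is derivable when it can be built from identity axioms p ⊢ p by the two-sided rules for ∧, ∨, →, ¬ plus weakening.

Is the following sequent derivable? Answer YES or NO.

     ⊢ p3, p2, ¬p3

Derivation trace:
[¬R]  ⊢ p3, p2, ¬p3
  [WR] p3 ⊢ p3, p2
    [Ax] p3 ⊢ p3

Result: YES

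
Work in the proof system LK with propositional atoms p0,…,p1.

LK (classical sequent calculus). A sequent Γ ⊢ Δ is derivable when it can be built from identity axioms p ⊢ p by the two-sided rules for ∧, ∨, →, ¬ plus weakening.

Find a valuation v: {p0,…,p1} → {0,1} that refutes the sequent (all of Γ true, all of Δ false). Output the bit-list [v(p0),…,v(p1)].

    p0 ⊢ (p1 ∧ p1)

Search for a countermodel by truth-table:
  v=00: Γ:[p0=F] Δ:[(p1 ∧ p1)=F] refutes=False
  v=01: Γ:[p0=F] Δ:[(p1 ∧ p1)=T] refutes=False
  v=10: Γ:[p0=T] Δ:[(p1 ∧ p1)=F] refutes=True  ← countermodel

Result: [1, 0]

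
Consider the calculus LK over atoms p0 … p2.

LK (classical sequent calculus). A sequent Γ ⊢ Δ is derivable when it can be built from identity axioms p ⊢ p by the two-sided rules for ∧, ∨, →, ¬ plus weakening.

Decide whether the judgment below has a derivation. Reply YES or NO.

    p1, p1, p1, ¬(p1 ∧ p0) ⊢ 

Enumerate valuations to refute Γ ⊢ Δ:
  v=000: Γ:[p1=F, p1=F, p1=F, ¬(p1 ∧ p0)=T] Δ:[] refutes=False
  v=001: Γ:[p1=F, p1=F, p1=F, ¬(p1 ∧ p0)=T] Δ:[] refutes=False
  v=010: Γ:[p1=T, p1=T, p1=T, ¬(p1 ∧ p0)=T] Δ:[] refutes=True  ← countermodel

Result: NO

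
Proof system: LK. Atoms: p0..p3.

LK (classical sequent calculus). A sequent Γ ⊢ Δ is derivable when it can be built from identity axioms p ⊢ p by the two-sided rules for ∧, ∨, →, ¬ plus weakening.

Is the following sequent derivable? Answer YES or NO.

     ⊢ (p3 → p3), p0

Derivation (root first):
[WR]  ⊢ (p3 → p3), p0
  [→R]  ⊢ (p3 → p3)
    [Ax] p3 ⊢ p3

Result: YES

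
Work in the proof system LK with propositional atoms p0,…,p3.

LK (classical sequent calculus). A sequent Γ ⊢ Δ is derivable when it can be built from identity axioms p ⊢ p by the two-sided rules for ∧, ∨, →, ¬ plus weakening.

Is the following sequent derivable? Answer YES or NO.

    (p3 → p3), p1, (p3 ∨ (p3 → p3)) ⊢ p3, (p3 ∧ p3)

Truth-table refutation:
  v=0000: Γ:[(p3 → p3)=T, p1=F, (p3 ∨ (p3 → p3))=T] Δ:[p3=F, (p3 ∧ p3)=F] refutes=False
  v=0001: Γ:[(p3 → p3)=T, p1=F, (p3 ∨ (p3 → p3))=T] Δ:[p3=T, (p3 ∧ p3)=T] refutes=False
  v=0010: Γ:[(p3 → p3)=T, p1=F, (p3 ∨ (p3 → p3))=T] Δ:[p3=F, (p3 ∧ p3)=F] refutes=False
  v=0011: Γ:[(p3 → p3)=T, p1=F, (p3 ∨ (p3 → p3))=T] Δ:[p3=T, (p3 ∧ p3)=T] refutes=False
  v=0100: Γ:[(p3 → p3)=T, p1=T, (p3 ∨ (p3 → p3))=T] Δ:[p3=F, (p3 ∧ p3)=F] refutes=True  ← countermodel

Result: NO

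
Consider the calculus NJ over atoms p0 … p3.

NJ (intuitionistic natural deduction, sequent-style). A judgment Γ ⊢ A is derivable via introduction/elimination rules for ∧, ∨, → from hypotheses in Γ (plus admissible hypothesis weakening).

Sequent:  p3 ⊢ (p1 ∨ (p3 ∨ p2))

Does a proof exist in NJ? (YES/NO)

Derivation (root first):
[∨I₂] p3 ⊢ (p1 ∨ (p3 ∨ p2))
  [∨I₁] p3 ⊢ (p3 ∨ p2)
    [Ax] p3 ⊢ p3

Result: YES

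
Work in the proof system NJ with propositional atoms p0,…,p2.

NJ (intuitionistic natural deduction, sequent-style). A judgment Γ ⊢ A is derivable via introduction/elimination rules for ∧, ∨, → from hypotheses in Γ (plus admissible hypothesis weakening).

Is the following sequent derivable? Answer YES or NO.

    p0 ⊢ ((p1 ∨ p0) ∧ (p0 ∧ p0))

Proof tree:
[∧I] p0 ⊢ ((p1 ∨ p0) ∧ (p0 ∧ p0))
  [∨I₂] p0 ⊢ (p1 ∨ p0)
    [Ax] p0 ⊢ p0
  [∧I] p0 ⊢ (p0 ∧ p0)
    [Ax] p0 ⊢ p0
    [Ax] p0 ⊢ p0

Result: YES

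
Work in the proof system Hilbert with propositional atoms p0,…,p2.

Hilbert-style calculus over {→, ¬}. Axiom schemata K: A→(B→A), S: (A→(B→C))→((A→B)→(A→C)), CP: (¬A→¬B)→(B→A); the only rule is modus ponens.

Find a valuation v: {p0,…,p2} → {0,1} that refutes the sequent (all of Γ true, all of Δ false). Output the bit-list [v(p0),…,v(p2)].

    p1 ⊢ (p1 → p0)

Truth-table refutation:
  v=000: Γ:[p1=F] Δ:[(p1 → p0)=T] refutes=False
  v=001: Γ:[p1=F] Δ:[(p1 → p0)=T] refutes=False
  v=010: Γ:[p1=T] Δ:[(p1 → p0)=F] refutes=True  ← countermodel

Result: [0, 1, 0]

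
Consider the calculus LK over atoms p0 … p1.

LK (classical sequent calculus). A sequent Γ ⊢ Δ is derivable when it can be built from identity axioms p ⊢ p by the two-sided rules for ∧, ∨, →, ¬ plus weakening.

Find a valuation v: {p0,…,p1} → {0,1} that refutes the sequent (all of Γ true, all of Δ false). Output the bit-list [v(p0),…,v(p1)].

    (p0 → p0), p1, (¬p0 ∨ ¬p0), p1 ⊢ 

Enumerate valuations to refute Γ ⊢ Δ:
  v=00: Γ:[(p0 → p0)=T, p1=F, (¬p0 ∨ ¬p0)=T, p1=F] Δ:[] refutes=False
  v=01: Γ:[(p0 → p0)=T, p1=T, (¬p0 ∨ ¬p0)=T, p1=T] Δ:[] refutes=True  ← countermodel

Result: [0, 1]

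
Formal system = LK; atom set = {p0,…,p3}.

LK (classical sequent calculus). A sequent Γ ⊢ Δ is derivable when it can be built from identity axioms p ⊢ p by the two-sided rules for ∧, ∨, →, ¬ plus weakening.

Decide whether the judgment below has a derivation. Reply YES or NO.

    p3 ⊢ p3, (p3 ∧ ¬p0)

Derivation (root first):
[∧R] p3 ⊢ p3, (p3 ∧ ¬p0)
  [Ax] p3 ⊢ p3
  [¬R] p3 ⊢ p3, ¬p0
    [WL] p3, p0 ⊢ p3
      [Ax] p3 ⊢ p3

Result: YES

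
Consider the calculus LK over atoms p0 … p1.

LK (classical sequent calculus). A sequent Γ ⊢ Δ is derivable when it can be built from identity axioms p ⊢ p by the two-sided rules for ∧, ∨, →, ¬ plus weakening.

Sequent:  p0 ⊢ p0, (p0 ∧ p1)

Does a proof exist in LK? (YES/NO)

Derivation trace:
[∧R] p0 ⊢ p0, (p0 ∧ p1)
  [WR] p0 ⊢ p0, p0
    [Ax] p0 ⊢ p0
  [WR] p0 ⊢ p0, p0, p1
    [WR] p0 ⊢ p0, p0
      [Ax] p0 ⊢ p0

Result: YES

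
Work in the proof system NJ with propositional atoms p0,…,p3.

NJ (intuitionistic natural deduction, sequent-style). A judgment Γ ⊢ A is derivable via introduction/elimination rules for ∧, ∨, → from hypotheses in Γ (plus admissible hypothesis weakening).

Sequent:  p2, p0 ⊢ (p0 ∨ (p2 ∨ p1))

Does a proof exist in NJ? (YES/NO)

Proof tree:
[∨I₂] p2, p0 ⊢ (p0 ∨ (p2 ∨ p1))
  [Wk] p2, p0 ⊢ (p2 ∨ p1)
    [∨I₁] p2 ⊢ (p2 ∨ p1)
      [Ax] p2 ⊢ p2

Result: YES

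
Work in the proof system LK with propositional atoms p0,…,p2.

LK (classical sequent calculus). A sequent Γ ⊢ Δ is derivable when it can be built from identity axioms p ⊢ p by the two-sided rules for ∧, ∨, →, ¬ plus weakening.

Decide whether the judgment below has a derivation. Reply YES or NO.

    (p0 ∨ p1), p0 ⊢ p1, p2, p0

Proof tree:
[WL] (p0 ∨ p1), p0 ⊢ p1, p2, p0
  [∨L] (p0 ∨ p1) ⊢ p1, p2, p0
    [Ax] p0 ⊢ p0
    [WR] p1 ⊢ p1, p2
      [Ax] p1 ⊢ p1

Result: YES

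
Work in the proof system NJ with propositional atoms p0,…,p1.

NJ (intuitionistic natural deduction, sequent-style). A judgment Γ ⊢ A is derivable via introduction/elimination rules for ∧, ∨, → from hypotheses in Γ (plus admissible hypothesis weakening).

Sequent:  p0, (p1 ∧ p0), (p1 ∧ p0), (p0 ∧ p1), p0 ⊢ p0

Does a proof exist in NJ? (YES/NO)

Derivation trace:
[Wk] p0, (p1 ∧ p0), (p1 ∧ p0), (p0 ∧ p1), p0 ⊢ p0
  [Wk] p0, (p1 ∧ p0), (p1 ∧ p0), (p0 ∧ p1) ⊢ p0
    [Wk] p0, (p1 ∧ p0), (p1 ∧ p0) ⊢ p0
      [Wk] p0, (p1 ∧ p0) ⊢ p0
        [Ax] p0 ⊢ p0

Result: YES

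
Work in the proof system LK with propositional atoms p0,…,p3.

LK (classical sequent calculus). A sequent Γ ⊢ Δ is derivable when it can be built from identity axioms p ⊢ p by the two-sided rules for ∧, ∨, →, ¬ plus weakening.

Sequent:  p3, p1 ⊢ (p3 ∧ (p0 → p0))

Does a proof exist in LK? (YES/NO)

Proof tree:
[WL] p3, p1 ⊢ (p3 ∧ (p0 → p0))
  [∧R] p3 ⊢ (p3 ∧ (p0 → p0))
    [Ax] p3 ⊢ p3
    [→R]  ⊢ (p0 → p0)
      [Ax] p0 ⊢ p0

Result: YES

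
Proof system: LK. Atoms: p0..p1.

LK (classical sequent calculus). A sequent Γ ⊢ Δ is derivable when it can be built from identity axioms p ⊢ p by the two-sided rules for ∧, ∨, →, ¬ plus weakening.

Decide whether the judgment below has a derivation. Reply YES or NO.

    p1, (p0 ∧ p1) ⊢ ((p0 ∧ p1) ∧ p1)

Proof tree:
[∧R] p1, (p0 ∧ p1) ⊢ ((p0 ∧ p1) ∧ p1)
  [∧L] (p0 ∧ p1) ⊢ (p0 ∧ p1)
    [∧R] p1, p0 ⊢ (p0 ∧ p1)
      [Ax] p0 ⊢ p0
      [Ax] p1 ⊢ p1
  [Ax] p1 ⊢ p1

Result: YES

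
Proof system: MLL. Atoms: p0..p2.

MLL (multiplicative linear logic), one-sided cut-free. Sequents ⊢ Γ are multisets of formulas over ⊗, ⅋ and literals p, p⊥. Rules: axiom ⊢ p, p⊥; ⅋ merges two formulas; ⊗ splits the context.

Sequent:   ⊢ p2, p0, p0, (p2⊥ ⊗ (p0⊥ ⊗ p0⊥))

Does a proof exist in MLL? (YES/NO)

Derivation trace:
[⊗]  ⊢ p2, p0, p0, (p2⊥ ⊗ (p0⊥ ⊗ p0⊥))
  [Ax]  ⊢ p2, p2⊥
  [⊗]  ⊢ p0, p0, (p0⊥ ⊗ p0⊥)
    [Ax]  ⊢ p0, p0⊥
    [Ax]  ⊢ p0, p0⊥

Result: YES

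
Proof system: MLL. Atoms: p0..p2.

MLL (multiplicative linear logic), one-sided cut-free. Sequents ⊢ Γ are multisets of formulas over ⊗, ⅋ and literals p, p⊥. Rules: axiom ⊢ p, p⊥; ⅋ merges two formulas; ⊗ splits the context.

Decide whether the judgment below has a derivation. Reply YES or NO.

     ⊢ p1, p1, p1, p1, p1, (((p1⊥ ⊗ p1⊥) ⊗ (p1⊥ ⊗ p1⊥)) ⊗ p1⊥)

Proof tree:
[⊗]  ⊢ p1, p1, p1, p1, p1, (((p1⊥ ⊗ p1⊥) ⊗ (p1⊥ ⊗ p1⊥)) ⊗ p1⊥)
  [⊗]  ⊢ p1, p1, p1, p1, ((p1⊥ ⊗ p1⊥) ⊗ (p1⊥ ⊗ p1⊥))
    [⊗]  ⊢ p1, p1, (p1⊥ ⊗ p1⊥)
      [Ax]  ⊢ p1, p1⊥
      [Ax]  ⊢ p1, p1⊥
    [⊗]  ⊢ p1, p1, (p1⊥ ⊗ p1⊥)
      [Ax]  ⊢ p1, p1⊥
      [Ax]  ⊢ p1, p1⊥
  [Ax]  ⊢ p1, p1⊥

Result: YES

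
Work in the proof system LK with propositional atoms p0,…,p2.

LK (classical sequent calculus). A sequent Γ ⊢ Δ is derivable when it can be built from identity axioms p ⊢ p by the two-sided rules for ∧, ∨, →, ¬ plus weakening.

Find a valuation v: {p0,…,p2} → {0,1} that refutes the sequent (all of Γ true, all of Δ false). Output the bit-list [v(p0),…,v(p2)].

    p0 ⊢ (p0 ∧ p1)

Truth-table refutation:
  v=000: Γ:[p0=F] Δ:[(p0 ∧ p1)=F] refutes=False
  v=001: Γ:[p0=F] Δ:[(p0 ∧ p1)=F] refutes=False
  v=010: Γ:[p0=F] Δ:[(p0 ∧ p1)=F] refutes=False
  v=011: Γ:[p0=F] Δ:[(p0 ∧ p1)=F] refutes=False
  v=100: Γ:[p0=T] Δ:[(p0 ∧ p1)=F] refutes=True  ← countermodel

Result: [1, 0, 0]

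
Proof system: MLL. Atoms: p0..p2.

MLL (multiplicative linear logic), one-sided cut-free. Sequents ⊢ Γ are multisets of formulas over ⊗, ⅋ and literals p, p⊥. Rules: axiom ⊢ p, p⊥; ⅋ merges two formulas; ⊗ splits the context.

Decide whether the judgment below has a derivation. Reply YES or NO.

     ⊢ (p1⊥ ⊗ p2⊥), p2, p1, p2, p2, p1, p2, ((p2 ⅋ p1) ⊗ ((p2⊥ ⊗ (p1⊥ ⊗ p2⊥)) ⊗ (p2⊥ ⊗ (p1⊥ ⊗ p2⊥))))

Proof tree:
[⊗]  ⊢ (p1⊥ ⊗ p2⊥), p2, p1, p2, p2, p1, p2, ((p2 ⅋ p1) ⊗ ((p2⊥ ⊗ (p1⊥ ⊗ p2⊥)) ⊗ (p2⊥ ⊗ (p1⊥ ⊗ p2⊥))))
  [⅋]  ⊢ (p1⊥ ⊗ p2⊥), (p2 ⅋ p1)
    [⊗]  ⊢ p1, p2, (p1⊥ ⊗ p2⊥)
      [Ax]  ⊢ p1, p1⊥
      [Ax]  ⊢ p2, p2⊥
  [⊗]  ⊢ p2, p1, p2, p2, p1, p2, ((p2⊥ ⊗ (p1⊥ ⊗ p2⊥)) ⊗ (p2⊥ ⊗ (p1⊥ ⊗ p2⊥)))
    [⊗]  ⊢ p2, p1, p2, (p2⊥ ⊗ (p1⊥ ⊗ p2⊥))
      [Ax]  ⊢ p2, p2⊥
      [⊗]  ⊢ p1, p2, (p1⊥ ⊗ p2⊥)
        [Ax]  ⊢ p1, p1⊥
        [Ax]  ⊢ p2, p2⊥
    [⊗]  ⊢ p2, p1, p2, (p2⊥ ⊗ (p1⊥ ⊗ p2⊥))
      [Ax]  ⊢ p2, p2⊥
      [⊗]  ⊢ p1, p2, (p1⊥ ⊗ p2⊥)
        [Ax]  ⊢ p1, p1⊥
        [Ax]  ⊢ p2, p2⊥

Result: YES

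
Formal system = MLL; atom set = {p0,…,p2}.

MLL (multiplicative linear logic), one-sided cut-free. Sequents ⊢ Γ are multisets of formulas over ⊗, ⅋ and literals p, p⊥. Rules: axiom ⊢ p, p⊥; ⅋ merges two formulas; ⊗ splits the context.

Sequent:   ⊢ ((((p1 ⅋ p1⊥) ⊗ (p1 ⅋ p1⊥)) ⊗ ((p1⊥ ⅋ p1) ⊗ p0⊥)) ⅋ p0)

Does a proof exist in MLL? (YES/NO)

Derivation (root first):
[⅋]  ⊢ ((((p1 ⅋ p1⊥) ⊗ (p1 ⅋ p1⊥)) ⊗ ((p1⊥ ⅋ p1) ⊗ p0⊥)) ⅋ p0)
  [⊗]  ⊢ p0, (((p1 ⅋ p1⊥) ⊗ (p1 ⅋ p1⊥)) ⊗ ((p1⊥ ⅋ p1) ⊗ p0⊥))
    [⊗]  ⊢ ((p1 ⅋ p1⊥) ⊗ (p1 ⅋ p1⊥))
      [⅋]  ⊢ (p1 ⅋ p1⊥)
        [Ax]  ⊢ p1, p1⊥
      [⅋]  ⊢ (p1 ⅋ p1⊥)
        [Ax]  ⊢ p1, p1⊥
    [⊗]  ⊢ p0, ((p1⊥ ⅋ p1) ⊗ p0⊥)
      [⅋]  ⊢ (p1⊥ ⅋ p1)
        [Ax]  ⊢ p1, p1⊥
      [Ax]  ⊢ p0, p0⊥

Result: YES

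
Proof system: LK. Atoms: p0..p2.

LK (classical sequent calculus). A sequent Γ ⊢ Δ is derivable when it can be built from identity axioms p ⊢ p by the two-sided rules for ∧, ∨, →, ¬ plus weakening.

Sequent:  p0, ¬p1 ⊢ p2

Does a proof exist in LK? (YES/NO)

Enumerate valuations to refute Γ ⊢ Δ:
  v=000: Γ:[p0=F, ¬p1=T] Δ:[p2=F] refutes=False
  v=001: Γ:[p0=F, ¬p1=T] Δ:[p2=T] refutes=False
  v=010: Γ:[p0=F, ¬p1=F] Δ:[p2=F] refutes=False
  v=011: Γ:[p0=F, ¬p1=F] Δ:[p2=T] refutes=False
  v=100: Γ:[p0=T, ¬p1=T] Δ:[p2=F] refutes=True  ← countermodel

Result: NO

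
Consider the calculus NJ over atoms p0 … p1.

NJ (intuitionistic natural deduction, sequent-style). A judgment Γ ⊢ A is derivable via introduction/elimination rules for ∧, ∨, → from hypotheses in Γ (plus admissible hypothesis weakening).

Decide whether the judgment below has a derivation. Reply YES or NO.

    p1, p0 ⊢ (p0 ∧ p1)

Derivation (root first):
[∧I] p1, p0 ⊢ (p0 ∧ p1)
  [Ax] p0 ⊢ p0
  [Wk] p1, p1 ⊢ p1
    [Ax] p1 ⊢ p1

Result: YES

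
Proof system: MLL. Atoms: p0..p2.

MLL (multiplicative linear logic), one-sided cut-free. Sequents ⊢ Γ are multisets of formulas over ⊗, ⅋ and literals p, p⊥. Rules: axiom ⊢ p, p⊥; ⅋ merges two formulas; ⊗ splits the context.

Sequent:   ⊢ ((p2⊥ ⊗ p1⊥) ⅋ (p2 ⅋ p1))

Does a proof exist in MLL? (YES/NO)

Proof tree:
[⅋]  ⊢ ((p2⊥ ⊗ p1⊥) ⅋ (p2 ⅋ p1))
  [⅋]  ⊢ (p2⊥ ⊗ p1⊥), (p2 ⅋ p1)
    [⊗]  ⊢ p2, p1, (p2⊥ ⊗ p1⊥)
      [Ax]  ⊢ p2, p2⊥
      [Ax]  ⊢ p1, p1⊥

Result: YES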